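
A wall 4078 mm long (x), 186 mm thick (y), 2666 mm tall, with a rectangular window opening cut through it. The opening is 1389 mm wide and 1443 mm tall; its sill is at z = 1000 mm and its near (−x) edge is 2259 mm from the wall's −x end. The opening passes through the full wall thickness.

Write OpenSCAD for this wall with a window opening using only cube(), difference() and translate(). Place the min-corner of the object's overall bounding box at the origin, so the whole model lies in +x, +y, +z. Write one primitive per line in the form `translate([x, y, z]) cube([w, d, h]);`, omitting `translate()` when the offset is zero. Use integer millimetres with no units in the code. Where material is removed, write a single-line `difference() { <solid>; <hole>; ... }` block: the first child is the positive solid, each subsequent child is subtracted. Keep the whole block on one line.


difference() { cube([4078, 186, 2666]); translate([2259, 0, 1000]) cube([1389, 186, 1443]); }


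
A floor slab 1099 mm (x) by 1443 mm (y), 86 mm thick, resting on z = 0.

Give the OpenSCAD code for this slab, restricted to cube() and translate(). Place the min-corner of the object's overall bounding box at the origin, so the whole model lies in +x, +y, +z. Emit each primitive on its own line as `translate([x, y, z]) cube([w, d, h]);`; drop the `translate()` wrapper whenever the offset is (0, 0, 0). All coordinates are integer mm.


cube([1099, 1443, 86]);


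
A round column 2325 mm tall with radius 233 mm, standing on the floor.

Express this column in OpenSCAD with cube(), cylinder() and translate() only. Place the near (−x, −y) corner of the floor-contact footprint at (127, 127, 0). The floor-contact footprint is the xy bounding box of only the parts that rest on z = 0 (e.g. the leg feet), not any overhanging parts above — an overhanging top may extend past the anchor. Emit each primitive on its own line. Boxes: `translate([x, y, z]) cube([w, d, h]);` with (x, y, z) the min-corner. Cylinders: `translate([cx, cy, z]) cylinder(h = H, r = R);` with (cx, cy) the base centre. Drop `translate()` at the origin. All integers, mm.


translate([360, 360, 0]) cylinder(h = 2325, r = 233);


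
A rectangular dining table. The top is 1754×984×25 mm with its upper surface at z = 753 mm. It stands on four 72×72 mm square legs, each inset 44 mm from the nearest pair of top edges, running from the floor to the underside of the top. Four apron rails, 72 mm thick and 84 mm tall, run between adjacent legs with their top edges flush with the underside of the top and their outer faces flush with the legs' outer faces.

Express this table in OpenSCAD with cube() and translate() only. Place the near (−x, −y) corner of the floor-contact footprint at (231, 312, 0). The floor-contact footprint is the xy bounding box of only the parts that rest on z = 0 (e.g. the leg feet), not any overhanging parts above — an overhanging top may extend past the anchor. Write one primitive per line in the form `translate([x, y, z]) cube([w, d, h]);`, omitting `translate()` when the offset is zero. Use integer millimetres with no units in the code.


translate([187, 268, 728]) cube([1754, 984, 25]);
translate([231, 312, 0]) cube([72, 72, 728]);
translate([1825, 312, 0]) cube([72, 72, 728]);
translate([231, 1136, 0]) cube([72, 72, 728]);
translate([1825, 1136, 0]) cube([72, 72, 728]);
translate([303, 312, 644]) cube([1522, 72, 84]);
translate([303, 1136, 644]) cube([1522, 72, 84]);
translate([231, 384, 644]) cube([72, 752, 84]);
translate([1825, 384, 644]) cube([72, 752, 84]);


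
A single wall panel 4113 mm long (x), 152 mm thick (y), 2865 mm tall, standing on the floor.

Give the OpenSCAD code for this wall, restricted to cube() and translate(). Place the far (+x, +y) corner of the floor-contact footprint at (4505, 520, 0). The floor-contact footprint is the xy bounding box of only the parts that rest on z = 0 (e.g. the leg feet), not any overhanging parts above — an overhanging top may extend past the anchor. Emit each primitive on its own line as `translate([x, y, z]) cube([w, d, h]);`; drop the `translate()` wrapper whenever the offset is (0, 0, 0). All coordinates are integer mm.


translate([392, 368, 0]) cube([4113, 152, 2865]);


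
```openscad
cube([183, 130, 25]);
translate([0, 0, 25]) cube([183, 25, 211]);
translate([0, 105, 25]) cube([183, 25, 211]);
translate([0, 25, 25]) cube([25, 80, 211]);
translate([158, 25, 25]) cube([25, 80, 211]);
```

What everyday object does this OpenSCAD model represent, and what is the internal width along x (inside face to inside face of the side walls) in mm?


An open box. The internal width is 133 mm.

A 183×130 base slab with four walls standing on it — an open box. The base is 183 mm wide and the walls are 25 mm thick, so the internal width is 183 − 2 × 25 = 133 mm.


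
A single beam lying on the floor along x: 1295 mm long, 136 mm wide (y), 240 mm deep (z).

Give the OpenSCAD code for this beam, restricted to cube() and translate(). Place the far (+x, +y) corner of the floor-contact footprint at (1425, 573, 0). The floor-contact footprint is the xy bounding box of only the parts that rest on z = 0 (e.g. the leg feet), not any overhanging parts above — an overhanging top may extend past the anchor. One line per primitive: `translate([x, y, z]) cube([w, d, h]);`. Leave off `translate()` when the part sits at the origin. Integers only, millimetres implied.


translate([130, 437, 0]) cube([1295, 136, 240]);


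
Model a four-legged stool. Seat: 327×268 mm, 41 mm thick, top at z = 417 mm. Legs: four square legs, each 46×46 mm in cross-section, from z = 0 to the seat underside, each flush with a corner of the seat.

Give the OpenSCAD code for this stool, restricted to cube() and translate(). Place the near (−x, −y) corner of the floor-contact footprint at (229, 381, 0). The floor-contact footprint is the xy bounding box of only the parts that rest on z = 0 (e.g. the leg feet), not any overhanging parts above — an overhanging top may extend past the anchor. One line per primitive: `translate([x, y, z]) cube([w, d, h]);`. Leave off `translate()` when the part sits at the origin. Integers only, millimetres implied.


translate([229, 381, 376]) cube([327, 268, 41]);
translate([229, 381, 0]) cube([46, 46, 376]);
translate([510, 381, 0]) cube([46, 46, 376]);
translate([229, 603, 0]) cube([46, 46, 376]);
translate([510, 603, 0]) cube([46, 46, 376]);


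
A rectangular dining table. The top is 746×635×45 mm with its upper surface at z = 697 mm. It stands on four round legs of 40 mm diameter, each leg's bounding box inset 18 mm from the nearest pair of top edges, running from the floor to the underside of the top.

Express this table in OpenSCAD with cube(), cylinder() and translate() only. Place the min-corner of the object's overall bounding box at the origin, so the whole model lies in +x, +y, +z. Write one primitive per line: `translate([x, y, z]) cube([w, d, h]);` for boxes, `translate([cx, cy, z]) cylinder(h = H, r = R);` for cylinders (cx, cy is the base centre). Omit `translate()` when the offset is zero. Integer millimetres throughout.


translate([0, 0, 652]) cube([746, 635, 45]);
translate([38, 38, 0]) cylinder(h = 652, r = 20);
translate([708, 38, 0]) cylinder(h = 652, r = 20);
translate([38, 597, 0]) cylinder(h = 652, r = 20);
translate([708, 597, 0]) cylinder(h = 652, r = 20);


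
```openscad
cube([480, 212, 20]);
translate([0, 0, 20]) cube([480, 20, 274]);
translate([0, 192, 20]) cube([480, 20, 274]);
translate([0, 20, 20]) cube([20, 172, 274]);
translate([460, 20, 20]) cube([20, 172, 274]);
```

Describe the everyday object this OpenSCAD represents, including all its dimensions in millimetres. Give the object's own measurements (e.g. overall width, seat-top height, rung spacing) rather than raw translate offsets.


An open-topped rectangular box: outside dimensions 480×212×294 mm, with a uniform wall and base thickness of 20 mm. The base is a full 480×212 slab on the floor; four walls sit on top of the base. The front and back walls (the −y and +y sides) span the full width; the two side walls fit between them.


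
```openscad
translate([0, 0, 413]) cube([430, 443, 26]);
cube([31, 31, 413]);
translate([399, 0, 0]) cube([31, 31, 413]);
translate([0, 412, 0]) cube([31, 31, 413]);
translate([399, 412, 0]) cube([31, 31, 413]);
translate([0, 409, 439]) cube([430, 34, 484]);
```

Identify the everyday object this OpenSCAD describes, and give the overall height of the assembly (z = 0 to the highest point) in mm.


A chair. The overall height is 923 mm.

A slab on four corner posts with a tall panel at the back — a chair. The seat slab sits at z = 413 with thickness 26, and the 484 mm backrest starts at the seat top, so the overall height is 413 + 26 + 484 = 923 mm.


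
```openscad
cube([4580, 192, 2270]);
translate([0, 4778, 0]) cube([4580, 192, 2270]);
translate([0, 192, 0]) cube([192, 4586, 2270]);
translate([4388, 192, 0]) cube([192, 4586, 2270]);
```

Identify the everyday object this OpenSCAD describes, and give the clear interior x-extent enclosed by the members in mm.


A house (or room) frame. The interior width is 4196 mm.

Four 2270 mm walls enclosing a rectangle with no floor or roof — a room or house frame. Outside width is 4580 mm and wall thickness is 192 mm, so the interior width is 4580 − 2 × 192 = 4196 mm.


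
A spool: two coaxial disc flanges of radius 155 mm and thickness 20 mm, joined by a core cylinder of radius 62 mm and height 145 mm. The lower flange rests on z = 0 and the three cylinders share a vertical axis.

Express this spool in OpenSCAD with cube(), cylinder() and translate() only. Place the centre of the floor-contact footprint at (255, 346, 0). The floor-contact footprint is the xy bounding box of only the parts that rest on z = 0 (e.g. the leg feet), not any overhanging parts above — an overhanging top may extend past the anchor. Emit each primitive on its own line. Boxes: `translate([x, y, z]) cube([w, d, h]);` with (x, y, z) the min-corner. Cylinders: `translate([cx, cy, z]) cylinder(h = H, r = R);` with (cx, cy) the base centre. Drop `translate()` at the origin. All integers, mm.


translate([255, 346, 0]) cylinder(h = 20, r = 155);
translate([255, 346, 20]) cylinder(h = 145, r = 62);
translate([255, 346, 165]) cylinder(h = 20, r = 155);


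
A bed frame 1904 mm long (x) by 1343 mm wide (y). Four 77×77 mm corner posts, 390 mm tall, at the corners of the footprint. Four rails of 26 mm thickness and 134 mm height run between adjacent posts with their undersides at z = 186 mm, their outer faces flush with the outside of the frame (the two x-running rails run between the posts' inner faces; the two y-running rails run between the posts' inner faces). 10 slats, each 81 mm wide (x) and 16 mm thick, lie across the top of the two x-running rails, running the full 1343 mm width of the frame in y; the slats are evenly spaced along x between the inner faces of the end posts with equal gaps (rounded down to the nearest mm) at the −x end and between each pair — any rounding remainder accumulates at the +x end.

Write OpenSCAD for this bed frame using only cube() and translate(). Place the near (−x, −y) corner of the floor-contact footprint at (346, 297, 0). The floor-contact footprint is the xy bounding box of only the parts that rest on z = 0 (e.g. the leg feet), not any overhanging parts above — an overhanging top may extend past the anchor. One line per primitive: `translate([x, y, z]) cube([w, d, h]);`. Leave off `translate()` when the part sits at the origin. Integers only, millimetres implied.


translate([346, 297, 0]) cube([77, 77, 390]);
translate([346, 1563, 0]) cube([77, 77, 390]);
translate([2173, 297, 0]) cube([77, 77, 390]);
translate([2173, 1563, 0]) cube([77, 77, 390]);
translate([423, 297, 186]) cube([1750, 26, 134]);
translate([423, 1614, 186]) cube([1750, 26, 134]);
translate([346, 374, 186]) cube([26, 1189, 134]);
translate([2224, 374, 186]) cube([26, 1189, 134]);
translate([508, 297, 320]) cube([81, 1343, 16]);
translate([674, 297, 320]) cube([81, 1343, 16]);
translate([840, 297, 320]) cube([81, 1343, 16]);
translate([1006, 297, 320]) cube([81, 1343, 16]);
translate([1172, 297, 320]) cube([81, 1343, 16]);
translate([1338, 297, 320]) cube([81, 1343, 16]);
translate([1504, 297, 320]) cube([81, 1343, 16]);
translate([1670, 297, 320]) cube([81, 1343, 16]);
translate([1836, 297, 320]) cube([81, 1343, 16]);
translate([2002, 297, 320]) cube([81, 1343, 16]);


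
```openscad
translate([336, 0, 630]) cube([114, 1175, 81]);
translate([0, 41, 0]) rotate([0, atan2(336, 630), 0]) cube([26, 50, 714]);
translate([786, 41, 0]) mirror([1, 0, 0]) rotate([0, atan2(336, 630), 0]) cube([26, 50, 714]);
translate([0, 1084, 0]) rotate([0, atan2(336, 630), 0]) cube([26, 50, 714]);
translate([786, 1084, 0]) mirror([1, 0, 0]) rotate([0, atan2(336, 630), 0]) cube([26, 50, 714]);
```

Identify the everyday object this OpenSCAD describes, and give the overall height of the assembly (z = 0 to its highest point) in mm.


A sawhorse. The overall height is 711 mm.

A beam across two mirrored pairs of raked legs — a sawhorse. The beam's underside is at z = 630 (matching the legs' vertical rise in atan2(336, 630)) and the beam is 81 mm tall, so its top is at 630 + 81 = 711 mm. The raked legs top out at the beam's underside, so that is the highest point.


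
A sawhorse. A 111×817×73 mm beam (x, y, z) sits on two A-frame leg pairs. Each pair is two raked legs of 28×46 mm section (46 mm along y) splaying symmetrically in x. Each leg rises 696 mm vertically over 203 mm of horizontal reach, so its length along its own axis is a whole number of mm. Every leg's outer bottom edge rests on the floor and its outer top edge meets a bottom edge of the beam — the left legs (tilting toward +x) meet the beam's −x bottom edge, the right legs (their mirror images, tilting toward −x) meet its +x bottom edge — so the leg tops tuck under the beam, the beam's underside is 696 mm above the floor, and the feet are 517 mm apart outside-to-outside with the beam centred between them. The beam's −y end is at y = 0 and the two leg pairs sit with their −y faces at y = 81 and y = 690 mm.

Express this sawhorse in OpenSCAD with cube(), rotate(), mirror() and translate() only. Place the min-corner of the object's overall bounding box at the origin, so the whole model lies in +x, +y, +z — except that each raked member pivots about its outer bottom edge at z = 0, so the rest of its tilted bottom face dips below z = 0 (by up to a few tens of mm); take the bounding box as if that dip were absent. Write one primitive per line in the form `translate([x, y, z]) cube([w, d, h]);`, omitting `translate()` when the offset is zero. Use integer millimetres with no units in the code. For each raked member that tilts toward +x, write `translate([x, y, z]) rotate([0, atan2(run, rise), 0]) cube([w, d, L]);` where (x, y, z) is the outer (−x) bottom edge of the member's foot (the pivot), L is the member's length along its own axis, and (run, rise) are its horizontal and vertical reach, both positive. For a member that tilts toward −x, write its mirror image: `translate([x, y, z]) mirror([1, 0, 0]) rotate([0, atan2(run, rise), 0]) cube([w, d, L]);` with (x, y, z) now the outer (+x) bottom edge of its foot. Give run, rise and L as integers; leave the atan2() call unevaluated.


translate([203, 0, 696]) cube([111, 817, 73]);
translate([0, 81, 0]) rotate([0, atan2(203, 696), 0]) cube([28, 46, 725]);
translate([517, 81, 0]) mirror([1, 0, 0]) rotate([0, atan2(203, 696), 0]) cube([28, 46, 725]);
translate([0, 690, 0]) rotate([0, atan2(203, 696), 0]) cube([28, 46, 725]);
translate([517, 690, 0]) mirror([1, 0, 0]) rotate([0, atan2(203, 696), 0]) cube([28, 46, 725]);


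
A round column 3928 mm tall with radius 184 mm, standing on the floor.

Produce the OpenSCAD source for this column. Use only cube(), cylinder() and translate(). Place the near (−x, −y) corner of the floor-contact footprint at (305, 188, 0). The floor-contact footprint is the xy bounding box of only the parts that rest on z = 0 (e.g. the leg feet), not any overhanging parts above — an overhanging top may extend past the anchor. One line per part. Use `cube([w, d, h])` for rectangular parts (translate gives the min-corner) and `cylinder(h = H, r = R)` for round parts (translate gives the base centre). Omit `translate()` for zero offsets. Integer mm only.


translate([489, 372, 0]) cylinder(h = 3928, r = 184);


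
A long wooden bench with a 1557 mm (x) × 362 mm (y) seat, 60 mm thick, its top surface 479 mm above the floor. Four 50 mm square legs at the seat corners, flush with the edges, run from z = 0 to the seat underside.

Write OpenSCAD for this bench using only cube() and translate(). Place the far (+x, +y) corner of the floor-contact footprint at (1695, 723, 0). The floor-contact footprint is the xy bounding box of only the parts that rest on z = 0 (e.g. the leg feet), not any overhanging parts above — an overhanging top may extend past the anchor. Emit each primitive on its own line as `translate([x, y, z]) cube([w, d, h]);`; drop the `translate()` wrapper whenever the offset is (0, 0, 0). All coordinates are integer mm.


translate([138, 361, 419]) cube([1557, 362, 60]);
translate([138, 361, 0]) cube([50, 50, 419]);
translate([138, 673, 0]) cube([50, 50, 419]);
translate([1645, 361, 0]) cube([50, 50, 419]);
translate([1645, 673, 0]) cube([50, 50, 419]);


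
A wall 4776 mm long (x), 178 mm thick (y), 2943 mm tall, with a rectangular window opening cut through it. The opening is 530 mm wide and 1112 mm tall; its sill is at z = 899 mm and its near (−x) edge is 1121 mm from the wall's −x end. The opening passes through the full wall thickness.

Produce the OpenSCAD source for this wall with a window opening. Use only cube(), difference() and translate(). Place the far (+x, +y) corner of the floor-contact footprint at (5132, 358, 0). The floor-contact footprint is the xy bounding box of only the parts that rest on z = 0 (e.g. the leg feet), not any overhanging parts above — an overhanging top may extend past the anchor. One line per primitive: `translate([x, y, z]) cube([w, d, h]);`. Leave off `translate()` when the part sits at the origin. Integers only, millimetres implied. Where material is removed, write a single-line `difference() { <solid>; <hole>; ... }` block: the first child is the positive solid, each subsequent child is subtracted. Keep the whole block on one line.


difference() { translate([356, 180, 0]) cube([4776, 178, 2943]); translate([1477, 180, 899]) cube([530, 178, 1112]); }


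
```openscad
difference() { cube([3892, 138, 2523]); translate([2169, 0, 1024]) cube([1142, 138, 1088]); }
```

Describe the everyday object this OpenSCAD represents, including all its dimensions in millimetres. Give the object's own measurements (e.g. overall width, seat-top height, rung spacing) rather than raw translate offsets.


A wall 3892 mm long (x), 138 mm thick (y), 2523 mm tall, with a rectangular window opening cut through it. The opening is 1142 mm wide and 1088 mm tall; its sill is at z = 1024 mm and its near (−x) edge is 2169 mm from the wall's −x end. The opening passes through the full wall thickness.


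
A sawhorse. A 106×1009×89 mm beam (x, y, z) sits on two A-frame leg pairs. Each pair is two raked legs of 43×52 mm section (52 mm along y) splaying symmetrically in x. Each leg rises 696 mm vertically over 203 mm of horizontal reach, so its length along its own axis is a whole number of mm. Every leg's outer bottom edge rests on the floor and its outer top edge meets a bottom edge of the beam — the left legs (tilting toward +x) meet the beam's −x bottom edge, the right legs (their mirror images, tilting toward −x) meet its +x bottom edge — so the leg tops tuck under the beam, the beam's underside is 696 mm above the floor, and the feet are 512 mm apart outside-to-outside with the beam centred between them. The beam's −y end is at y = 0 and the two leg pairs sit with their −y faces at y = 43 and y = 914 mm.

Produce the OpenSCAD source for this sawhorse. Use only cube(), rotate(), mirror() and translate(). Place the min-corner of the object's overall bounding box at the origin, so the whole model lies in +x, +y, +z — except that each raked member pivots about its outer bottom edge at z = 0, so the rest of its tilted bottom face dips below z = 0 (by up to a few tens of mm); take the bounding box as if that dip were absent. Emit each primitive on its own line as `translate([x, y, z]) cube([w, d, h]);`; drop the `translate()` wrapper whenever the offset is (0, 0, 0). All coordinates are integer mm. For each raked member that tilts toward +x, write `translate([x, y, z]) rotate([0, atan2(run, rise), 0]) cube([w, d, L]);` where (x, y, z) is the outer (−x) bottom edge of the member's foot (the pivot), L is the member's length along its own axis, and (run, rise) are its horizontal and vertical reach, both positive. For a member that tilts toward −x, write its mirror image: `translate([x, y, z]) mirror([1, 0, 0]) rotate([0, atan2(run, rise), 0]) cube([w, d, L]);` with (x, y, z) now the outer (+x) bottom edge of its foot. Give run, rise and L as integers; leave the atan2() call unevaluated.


translate([203, 0, 696]) cube([106, 1009, 89]);
translate([0, 43, 0]) rotate([0, atan2(203, 696), 0]) cube([43, 52, 725]);
translate([512, 43, 0]) mirror([1, 0, 0]) rotate([0, atan2(203, 696), 0]) cube([43, 52, 725]);
translate([0, 914, 0]) rotate([0, atan2(203, 696), 0]) cube([43, 52, 725]);
translate([512, 914, 0]) mirror([1, 0, 0]) rotate([0, atan2(203, 696), 0]) cube([43, 52, 725]);


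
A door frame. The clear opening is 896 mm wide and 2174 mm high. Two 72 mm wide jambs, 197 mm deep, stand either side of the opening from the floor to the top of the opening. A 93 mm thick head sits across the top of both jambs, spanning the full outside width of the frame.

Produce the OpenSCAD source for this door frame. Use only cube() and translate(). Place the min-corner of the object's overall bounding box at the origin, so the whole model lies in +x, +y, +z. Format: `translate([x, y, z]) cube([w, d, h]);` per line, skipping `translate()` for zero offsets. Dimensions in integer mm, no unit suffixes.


cube([72, 197, 2174]);
translate([968, 0, 0]) cube([72, 197, 2174]);
translate([0, 0, 2174]) cube([1040, 197, 93]);


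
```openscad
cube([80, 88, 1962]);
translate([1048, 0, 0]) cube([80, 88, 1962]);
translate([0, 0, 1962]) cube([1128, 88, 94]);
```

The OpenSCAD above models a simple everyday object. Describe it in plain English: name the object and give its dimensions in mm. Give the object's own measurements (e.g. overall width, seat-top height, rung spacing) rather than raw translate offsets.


A door frame. The clear opening is 968 mm wide and 1962 mm high. Two 80 mm wide jambs, 88 mm deep, stand either side of the opening from the floor to the top of the opening. A 94 mm thick head sits across the top of both jambs, spanning the full outside width of the frame.


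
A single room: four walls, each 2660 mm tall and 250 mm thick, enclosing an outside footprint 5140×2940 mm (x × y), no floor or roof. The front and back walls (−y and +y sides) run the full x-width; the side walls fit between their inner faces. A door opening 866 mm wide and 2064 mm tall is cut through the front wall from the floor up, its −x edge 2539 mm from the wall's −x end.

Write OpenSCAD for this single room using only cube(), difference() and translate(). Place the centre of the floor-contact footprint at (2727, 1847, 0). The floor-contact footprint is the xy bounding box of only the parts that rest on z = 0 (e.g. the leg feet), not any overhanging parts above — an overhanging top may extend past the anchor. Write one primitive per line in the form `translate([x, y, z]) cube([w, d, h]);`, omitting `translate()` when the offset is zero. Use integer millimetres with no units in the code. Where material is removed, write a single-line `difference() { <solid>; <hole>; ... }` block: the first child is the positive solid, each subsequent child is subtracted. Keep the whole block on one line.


difference() { translate([157, 377, 0]) cube([5140, 250, 2660]); translate([2696, 377, 0]) cube([866, 250, 2064]); }
translate([157, 3067, 0]) cube([5140, 250, 2660]);
translate([157, 627, 0]) cube([250, 2440, 2660]);
translate([5047, 627, 0]) cube([250, 2440, 2660]);


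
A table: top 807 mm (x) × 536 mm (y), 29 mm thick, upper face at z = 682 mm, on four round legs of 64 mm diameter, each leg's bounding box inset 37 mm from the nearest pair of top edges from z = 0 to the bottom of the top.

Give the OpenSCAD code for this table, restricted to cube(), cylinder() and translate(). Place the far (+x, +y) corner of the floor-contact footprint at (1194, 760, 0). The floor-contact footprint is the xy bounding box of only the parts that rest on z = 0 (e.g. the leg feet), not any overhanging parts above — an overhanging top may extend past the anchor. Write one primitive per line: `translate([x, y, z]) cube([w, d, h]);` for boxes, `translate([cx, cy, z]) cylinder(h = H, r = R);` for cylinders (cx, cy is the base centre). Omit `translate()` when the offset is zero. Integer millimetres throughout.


translate([424, 261, 653]) cube([807, 536, 29]);
translate([493, 330, 0]) cylinder(h = 653, r = 32);
translate([1162, 330, 0]) cylinder(h = 653, r = 32);
translate([493, 728, 0]) cylinder(h = 653, r = 32);
translate([1162, 728, 0]) cylinder(h = 653, r = 32);


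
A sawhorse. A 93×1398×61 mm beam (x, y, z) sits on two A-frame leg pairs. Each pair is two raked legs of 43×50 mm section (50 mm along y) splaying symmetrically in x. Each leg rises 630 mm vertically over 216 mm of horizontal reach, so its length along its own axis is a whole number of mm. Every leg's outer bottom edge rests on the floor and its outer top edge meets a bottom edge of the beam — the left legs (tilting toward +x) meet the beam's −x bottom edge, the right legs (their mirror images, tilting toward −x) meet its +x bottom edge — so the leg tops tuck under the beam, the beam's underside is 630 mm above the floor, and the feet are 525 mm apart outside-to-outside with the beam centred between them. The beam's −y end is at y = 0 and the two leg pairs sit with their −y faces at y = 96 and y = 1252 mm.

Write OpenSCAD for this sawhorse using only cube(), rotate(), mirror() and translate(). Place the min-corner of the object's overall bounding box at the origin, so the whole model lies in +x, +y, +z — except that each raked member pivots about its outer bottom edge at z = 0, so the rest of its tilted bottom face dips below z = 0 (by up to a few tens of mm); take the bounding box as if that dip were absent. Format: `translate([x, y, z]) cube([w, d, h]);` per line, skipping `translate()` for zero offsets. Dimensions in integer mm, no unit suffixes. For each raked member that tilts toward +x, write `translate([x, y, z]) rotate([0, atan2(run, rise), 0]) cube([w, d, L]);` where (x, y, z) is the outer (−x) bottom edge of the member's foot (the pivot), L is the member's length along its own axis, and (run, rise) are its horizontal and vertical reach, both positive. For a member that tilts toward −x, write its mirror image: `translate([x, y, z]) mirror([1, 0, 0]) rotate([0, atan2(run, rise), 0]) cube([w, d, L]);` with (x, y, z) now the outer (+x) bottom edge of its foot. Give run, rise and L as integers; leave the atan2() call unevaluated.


translate([216, 0, 630]) cube([93, 1398, 61]);
translate([0, 96, 0]) rotate([0, atan2(216, 630), 0]) cube([43, 50, 666]);
translate([525, 96, 0]) mirror([1, 0, 0]) rotate([0, atan2(216, 630), 0]) cube([43, 50, 666]);
translate([0, 1252, 0]) rotate([0, atan2(216, 630), 0]) cube([43, 50, 666]);
translate([525, 1252, 0]) mirror([1, 0, 0]) rotate([0, atan2(216, 630), 0]) cube([43, 50, 666]);


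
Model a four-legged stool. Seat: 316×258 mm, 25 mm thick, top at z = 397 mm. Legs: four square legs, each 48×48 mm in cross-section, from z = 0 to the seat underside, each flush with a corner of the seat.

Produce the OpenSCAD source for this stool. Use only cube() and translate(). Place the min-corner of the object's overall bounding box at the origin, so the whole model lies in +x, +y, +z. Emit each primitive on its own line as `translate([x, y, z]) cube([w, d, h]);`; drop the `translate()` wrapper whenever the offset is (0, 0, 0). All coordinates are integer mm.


// leg_h = 397 - 25 = 372
translate([0, 0, 372]) cube([316, 258, 25]);
cube([48, 48, 372]);
translate([268, 0, 0]) cube([48, 48, 372]);
translate([0, 210, 0]) cube([48, 48, 372]);
translate([268, 210, 0]) cube([48, 48, 372]);


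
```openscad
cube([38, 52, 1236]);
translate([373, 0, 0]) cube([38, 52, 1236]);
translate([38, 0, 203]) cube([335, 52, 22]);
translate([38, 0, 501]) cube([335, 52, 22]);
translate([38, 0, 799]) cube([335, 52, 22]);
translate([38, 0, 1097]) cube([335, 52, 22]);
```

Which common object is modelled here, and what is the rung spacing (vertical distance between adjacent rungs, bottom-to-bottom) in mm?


A ladder. The rung spacing is 298 mm.

Two tall 38×52 posts with 4 short bars between them — a ladder. Adjacent rungs sit at z = 203 and z = 501, so the spacing is 501 − 203 = 298 mm.


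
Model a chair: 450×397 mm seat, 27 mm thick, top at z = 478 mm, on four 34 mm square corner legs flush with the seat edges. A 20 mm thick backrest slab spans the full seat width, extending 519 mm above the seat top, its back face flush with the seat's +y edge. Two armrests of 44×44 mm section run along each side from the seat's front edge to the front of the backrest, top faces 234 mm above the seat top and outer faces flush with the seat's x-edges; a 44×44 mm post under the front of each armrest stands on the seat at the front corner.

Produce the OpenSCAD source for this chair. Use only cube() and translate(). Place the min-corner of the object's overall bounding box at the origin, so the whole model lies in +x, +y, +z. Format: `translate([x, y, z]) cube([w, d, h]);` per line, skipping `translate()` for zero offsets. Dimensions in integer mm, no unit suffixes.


// leg_h = 478 - 27 = 451
// arm post h = 234 - 44 = 190
translate([0, 0, 451]) cube([450, 397, 27]);
cube([34, 34, 451]);
translate([416, 0, 0]) cube([34, 34, 451]);
translate([0, 363, 0]) cube([34, 34, 451]);
translate([416, 363, 0]) cube([34, 34, 451]);
translate([0, 377, 478]) cube([450, 20, 519]);
translate([0, 0, 668]) cube([44, 377, 44]);
translate([406, 0, 668]) cube([44, 377, 44]);
translate([0, 0, 478]) cube([44, 44, 190]);
translate([406, 0, 478]) cube([44, 44, 190]);


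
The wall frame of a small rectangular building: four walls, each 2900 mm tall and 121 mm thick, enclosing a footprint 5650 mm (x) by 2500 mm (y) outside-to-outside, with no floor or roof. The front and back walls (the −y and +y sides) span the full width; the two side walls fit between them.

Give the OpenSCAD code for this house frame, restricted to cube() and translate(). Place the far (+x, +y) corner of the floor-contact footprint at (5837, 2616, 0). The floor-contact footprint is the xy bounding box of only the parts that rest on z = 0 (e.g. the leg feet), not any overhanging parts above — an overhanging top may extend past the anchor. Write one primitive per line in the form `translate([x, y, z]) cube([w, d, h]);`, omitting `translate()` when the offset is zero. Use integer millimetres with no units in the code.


translate([187, 116, 0]) cube([5650, 121, 2900]);
translate([187, 2495, 0]) cube([5650, 121, 2900]);
translate([187, 237, 0]) cube([121, 2258, 2900]);
translate([5716, 237, 0]) cube([121, 2258, 2900]);


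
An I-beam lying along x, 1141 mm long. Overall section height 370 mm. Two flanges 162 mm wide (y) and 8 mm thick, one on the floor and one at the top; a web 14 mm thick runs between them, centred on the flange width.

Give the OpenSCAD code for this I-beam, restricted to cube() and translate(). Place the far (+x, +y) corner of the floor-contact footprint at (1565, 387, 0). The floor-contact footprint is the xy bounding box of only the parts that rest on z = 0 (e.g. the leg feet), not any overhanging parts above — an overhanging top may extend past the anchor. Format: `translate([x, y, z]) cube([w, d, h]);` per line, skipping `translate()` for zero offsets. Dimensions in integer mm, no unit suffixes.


translate([424, 225, 0]) cube([1141, 162, 8]);
translate([424, 299, 8]) cube([1141, 14, 354]);
translate([424, 225, 362]) cube([1141, 162, 8]);


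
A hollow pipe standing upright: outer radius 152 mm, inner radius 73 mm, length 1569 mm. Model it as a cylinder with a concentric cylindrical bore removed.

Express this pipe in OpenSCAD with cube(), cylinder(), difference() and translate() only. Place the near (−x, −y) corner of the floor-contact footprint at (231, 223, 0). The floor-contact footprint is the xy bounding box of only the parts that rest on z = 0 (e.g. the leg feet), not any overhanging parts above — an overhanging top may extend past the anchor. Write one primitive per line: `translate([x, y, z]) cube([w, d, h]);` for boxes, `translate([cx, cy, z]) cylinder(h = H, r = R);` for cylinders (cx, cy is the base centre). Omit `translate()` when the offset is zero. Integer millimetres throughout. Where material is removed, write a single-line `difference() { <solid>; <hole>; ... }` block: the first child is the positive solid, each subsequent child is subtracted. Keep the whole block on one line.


difference() { translate([383, 375, 0]) cylinder(h = 1569, r = 152); translate([383, 375, 0]) cylinder(h = 1569, r = 73); }


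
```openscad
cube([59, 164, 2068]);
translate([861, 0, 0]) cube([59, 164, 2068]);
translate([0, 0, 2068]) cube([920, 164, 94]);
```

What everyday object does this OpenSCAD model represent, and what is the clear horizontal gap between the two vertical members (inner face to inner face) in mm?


A door frame. The clear opening width is 802 mm.

Two 2068 mm tall posts with a header on top — a door frame. The left jamb is 59 mm wide at x = 0; the right jamb starts at x = 861. The clear opening is 861 − 59 = 802 mm.


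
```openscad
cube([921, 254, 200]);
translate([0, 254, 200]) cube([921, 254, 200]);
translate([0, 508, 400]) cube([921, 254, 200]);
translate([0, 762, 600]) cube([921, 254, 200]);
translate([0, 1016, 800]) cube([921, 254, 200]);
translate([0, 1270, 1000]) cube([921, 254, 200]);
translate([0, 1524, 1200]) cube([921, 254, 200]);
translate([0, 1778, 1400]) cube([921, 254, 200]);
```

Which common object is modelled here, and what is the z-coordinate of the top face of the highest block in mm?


A staircase. The total rise is 1600 mm.

8 identical blocks, each offset up and back from the previous — a staircase. Each step is 200 mm tall and there are 8 of them, so the total rise is 8 × 200 = 1600 mm.


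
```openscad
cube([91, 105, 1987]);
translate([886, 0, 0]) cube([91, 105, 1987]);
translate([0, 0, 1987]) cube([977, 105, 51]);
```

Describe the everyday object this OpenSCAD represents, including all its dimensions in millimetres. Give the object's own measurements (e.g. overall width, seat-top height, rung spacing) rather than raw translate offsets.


A door frame. The clear opening is 795 mm wide and 1987 mm high. Two 91 mm wide jambs, 105 mm deep, stand either side of the opening from the floor to the top of the opening. A 51 mm thick head sits across the top of both jambs, spanning the full outside width of the frame.


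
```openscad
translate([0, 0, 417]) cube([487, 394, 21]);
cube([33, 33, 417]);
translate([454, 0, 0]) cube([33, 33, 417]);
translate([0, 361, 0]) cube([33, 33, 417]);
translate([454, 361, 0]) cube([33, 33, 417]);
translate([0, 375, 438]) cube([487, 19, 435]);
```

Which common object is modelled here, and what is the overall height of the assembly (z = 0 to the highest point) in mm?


A chair. The overall height is 873 mm.

A slab on four corner posts with a tall panel at the back — a chair. The seat slab sits at z = 417 with thickness 21, and the 435 mm backrest starts at the seat top, so the overall height is 417 + 21 + 435 = 873 mm.


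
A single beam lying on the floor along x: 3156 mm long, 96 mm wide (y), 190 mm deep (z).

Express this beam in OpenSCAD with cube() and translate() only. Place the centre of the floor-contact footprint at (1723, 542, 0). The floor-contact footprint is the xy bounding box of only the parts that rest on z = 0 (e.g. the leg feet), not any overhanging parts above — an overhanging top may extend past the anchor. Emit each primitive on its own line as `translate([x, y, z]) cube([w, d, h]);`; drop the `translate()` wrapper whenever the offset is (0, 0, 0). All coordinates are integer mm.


translate([145, 494, 0]) cube([3156, 96, 190]);


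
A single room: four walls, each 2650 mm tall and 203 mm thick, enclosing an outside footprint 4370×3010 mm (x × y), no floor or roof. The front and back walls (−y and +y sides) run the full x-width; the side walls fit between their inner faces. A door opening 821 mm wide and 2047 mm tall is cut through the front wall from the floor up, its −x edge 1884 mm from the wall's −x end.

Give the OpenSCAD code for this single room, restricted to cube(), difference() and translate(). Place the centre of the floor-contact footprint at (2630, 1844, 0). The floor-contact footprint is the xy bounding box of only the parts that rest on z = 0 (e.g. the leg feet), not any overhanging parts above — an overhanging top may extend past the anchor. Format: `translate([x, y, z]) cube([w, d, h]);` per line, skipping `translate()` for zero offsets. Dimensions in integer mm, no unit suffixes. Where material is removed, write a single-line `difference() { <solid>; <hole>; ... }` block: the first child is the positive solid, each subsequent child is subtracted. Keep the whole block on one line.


difference() { translate([445, 339, 0]) cube([4370, 203, 2650]); translate([2329, 339, 0]) cube([821, 203, 2047]); }
translate([445, 3146, 0]) cube([4370, 203, 2650]);
translate([445, 542, 0]) cube([203, 2604, 2650]);
translate([4612, 542, 0]) cube([203, 2604, 2650]);


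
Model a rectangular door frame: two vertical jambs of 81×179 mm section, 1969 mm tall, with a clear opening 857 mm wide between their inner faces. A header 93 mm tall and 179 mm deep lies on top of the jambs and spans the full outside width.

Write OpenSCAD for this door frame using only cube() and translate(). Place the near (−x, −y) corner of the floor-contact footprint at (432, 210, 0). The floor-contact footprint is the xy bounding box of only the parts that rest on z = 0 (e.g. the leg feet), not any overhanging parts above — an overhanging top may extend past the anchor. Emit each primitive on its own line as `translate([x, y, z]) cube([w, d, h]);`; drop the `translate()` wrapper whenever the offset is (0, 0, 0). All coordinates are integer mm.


translate([432, 210, 0]) cube([81, 179, 1969]);
translate([1370, 210, 0]) cube([81, 179, 1969]);
translate([432, 210, 1969]) cube([1019, 179, 93]);


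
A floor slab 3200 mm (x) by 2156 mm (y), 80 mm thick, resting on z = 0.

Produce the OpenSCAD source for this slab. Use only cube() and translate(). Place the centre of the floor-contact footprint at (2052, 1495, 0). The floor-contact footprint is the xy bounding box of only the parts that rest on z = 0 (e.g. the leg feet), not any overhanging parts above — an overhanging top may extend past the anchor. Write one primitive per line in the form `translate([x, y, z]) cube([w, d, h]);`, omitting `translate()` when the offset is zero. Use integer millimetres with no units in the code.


translate([452, 417, 0]) cube([3200, 2156, 80]);


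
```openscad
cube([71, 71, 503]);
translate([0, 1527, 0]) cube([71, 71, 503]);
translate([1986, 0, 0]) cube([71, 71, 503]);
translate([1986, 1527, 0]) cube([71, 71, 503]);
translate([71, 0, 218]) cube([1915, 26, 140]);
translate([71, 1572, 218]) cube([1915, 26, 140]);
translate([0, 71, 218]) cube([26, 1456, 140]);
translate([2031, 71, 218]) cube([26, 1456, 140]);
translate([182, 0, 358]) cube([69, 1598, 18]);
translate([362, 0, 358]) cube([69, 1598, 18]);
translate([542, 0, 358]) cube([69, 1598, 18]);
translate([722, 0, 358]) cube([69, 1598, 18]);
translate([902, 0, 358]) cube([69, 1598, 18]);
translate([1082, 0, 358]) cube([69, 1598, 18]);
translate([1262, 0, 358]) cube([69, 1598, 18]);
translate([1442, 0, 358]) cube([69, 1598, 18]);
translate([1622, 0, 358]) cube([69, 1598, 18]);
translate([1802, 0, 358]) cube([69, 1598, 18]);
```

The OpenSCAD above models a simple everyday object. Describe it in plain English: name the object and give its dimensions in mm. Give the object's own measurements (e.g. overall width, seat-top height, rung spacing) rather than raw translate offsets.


A bed frame 2057 mm long (x) by 1598 mm wide (y). Four 71×71 mm corner posts, 503 mm tall, at the corners of the footprint. Four rails of 26 mm thickness and 140 mm height run between adjacent posts with their undersides at z = 218 mm, their outer faces flush with the outside of the frame (the two x-running rails run between the posts' inner faces; the two y-running rails run between the posts' inner faces). 10 slats, each 69 mm wide (x) and 18 mm thick, lie across the top of the two x-running rails, running the full 1598 mm width of the frame in y; along x they sit between the end posts with a 111 mm gap after the −x posts and between neighbouring slats, leaving 115 mm before the +x posts.
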